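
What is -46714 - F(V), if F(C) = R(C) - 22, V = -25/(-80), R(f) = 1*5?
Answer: -46697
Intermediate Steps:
R(f) = 5
V = 5/16 (V = -25*(-1/80) = 5/16 ≈ 0.31250)
F(C) = -17 (F(C) = 5 - 22 = -17)
-46714 - F(V) = -46714 - 1*(-17) = -46714 + 17 = -46697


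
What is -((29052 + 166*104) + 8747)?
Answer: -55063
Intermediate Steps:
-((29052 + 166*104) + 8747) = -((29052 + 17264) + 8747) = -(46316 + 8747) = -1*55063 = -55063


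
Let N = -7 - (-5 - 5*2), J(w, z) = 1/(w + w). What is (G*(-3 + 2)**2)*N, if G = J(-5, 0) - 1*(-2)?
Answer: 76/5 ≈ 15.200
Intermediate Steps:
J(w, z) = 1/(2*w)
G = 19/10 (G = (1/2)/(-5) - 1*(-2) = (1/2)*(-1/5) + 2 = -1/10 + 2 = 19/10 ≈ 1.9000)
N = 8 (N = -7 - (-5 - 10) = -7 - 1*(-15) = -7 + 15 = 8)
(G*(-3 + 2)**2)*N = (19*(-3 + 2)**2/10)*8 = ((19/10)*(-1)**2)*8 = ((19/10)*1)*8 = (19/10)*8 = 76/5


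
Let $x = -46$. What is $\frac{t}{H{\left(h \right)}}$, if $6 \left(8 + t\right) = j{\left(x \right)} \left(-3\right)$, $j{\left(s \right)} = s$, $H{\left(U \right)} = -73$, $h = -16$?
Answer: $- \frac{15}{73} \approx -0.20548$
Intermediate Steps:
$t = 15$ ($t = -8 + \frac{\left(-46\right) \left(-3\right)}{6} = -8 + \frac{1}{6} \cdot 138 = -8 + 23 = 15$)
$\frac{t}{H{\left(h \right)}} = \frac{15}{-73} = 15 \left(- \frac{1}{73}\right) = - \frac{15}{73}$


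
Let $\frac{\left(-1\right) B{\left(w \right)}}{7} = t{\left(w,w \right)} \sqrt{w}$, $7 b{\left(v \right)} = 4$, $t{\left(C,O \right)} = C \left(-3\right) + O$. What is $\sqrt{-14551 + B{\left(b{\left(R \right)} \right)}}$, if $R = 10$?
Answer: $\frac{\sqrt{-712999 + 112 \sqrt{7}}}{7} \approx 120.6 i$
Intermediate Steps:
$t{\left(C,O \right)} = O - 3 C$ ($t{\left(C,O \right)} = - 3 C + O = O - 3 C$)
$b{\left(v \right)} = \frac{4}{7}$ ($b{\left(v \right)} = \frac{1}{7} \cdot 4 = \frac{4}{7}$)
$B{\left(w \right)} = 14 w^{\frac{3}{2}}$ ($B{\left(w \right)} = - 7 \left(w - 3 w\right) \sqrt{w} = - 7 - 2 w \sqrt{w} = - 7 \left(- 2 w^{\frac{3}{2}}\right) = 14 w^{\frac{3}{2}}$)
$\sqrt{-14551 + B{\left(b{\left(R \right)} \right)}} = \sqrt{-14551 + 14 \left(\frac{4}{7}\right)^{\frac{3}{2}}} = \sqrt{-14551 + 14 \frac{8 \sqrt{7}}{49}} = \sqrt{-14551 + \frac{16 \sqrt{7}}{7}}$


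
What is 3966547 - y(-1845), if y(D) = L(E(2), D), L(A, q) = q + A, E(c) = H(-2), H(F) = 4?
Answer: 3968388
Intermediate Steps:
E(c) = 4
L(A, q) = A + q
y(D) = 4 + D
3966547 - y(-1845) = 3966547 - (4 - 1845) = 3966547 - 1*(-1841) = 3966547 + 1841 = 3968388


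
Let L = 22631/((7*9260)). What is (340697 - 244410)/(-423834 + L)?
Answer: -891617620/3924699607 ≈ -0.22718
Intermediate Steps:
L = 3233/9260 (L = 22631/64820 = 22631*(1/64820) = 3233/9260 ≈ 0.34914)
(340697 - 244410)/(-423834 + L) = (340697 - 244410)/(-423834 + 3233/9260) = 96287/(-3924699607/9260) = 96287*(-9260/3924699607) = -891617620/3924699607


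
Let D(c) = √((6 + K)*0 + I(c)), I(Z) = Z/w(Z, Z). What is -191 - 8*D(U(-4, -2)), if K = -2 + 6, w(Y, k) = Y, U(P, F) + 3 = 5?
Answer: -199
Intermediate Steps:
U(P, F) = 2 (U(P, F) = -3 + 5 = 2)
K = 4
I(Z) = 1 (I(Z) = Z/Z = 1)
D(c) = 1 (D(c) = √((6 + 4)*0 + 1) = √(10*0 + 1) = √(0 + 1) = √1 = 1)
-191 - 8*D(U(-4, -2)) = -191 - 8*1 = -191 - 8 = -199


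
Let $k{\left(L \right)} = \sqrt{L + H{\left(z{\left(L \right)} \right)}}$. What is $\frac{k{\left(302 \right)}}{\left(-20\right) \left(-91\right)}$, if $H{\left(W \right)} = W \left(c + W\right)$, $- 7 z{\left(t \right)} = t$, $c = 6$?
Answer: $\frac{\sqrt{93318}}{12740} \approx 0.023978$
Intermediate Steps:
$z{\left(t \right)} = - \frac{t}{7}$
$H{\left(W \right)} = W \left(6 + W\right)$
$k{\left(L \right)} = \sqrt{L - \frac{L \left(6 - \frac{L}{7}\right)}{7}}$ ($k{\left(L \right)} = \sqrt{L + - \frac{L}{7} \left(6 - \frac{L}{7}\right)} = \sqrt{L - \frac{L \left(6 - \frac{L}{7}\right)}{7}}$)
$\frac{k{\left(302 \right)}}{\left(-20\right) \left(-91\right)} = \frac{\frac{1}{7} \sqrt{302 \left(7 + 302\right)}}{\left(-20\right) \left(-91\right)} = \frac{\frac{1}{7} \sqrt{302 \cdot 309}}{1820} = \frac{\sqrt{93318}}{7} \cdot \frac{1}{1820} = \frac{\sqrt{93318}}{12740}$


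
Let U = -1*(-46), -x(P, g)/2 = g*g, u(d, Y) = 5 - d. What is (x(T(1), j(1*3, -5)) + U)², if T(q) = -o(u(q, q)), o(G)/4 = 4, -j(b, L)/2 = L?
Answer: 23716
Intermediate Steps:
j(b, L) = -2*L
o(G) = 16 (o(G) = 4*4 = 16)
T(q) = -16 (T(q) = -1*16 = -16)
x(P, g) = -2*g² (x(P, g) = -2*g*g = -2*g²)
U = 46
(x(T(1), j(1*3, -5)) + U)² = (-2*(-2*(-5))² + 46)² = (-2*10² + 46)² = (-2*100 + 46)² = (-200 + 46)² = (-154)² = 23716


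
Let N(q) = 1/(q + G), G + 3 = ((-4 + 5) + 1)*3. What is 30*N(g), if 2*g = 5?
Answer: 60/11 ≈ 5.4545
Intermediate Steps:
g = 5/2 (g = (1/2)*5 = 5/2 ≈ 2.5000)
G = 3 (G = -3 + ((-4 + 5) + 1)*3 = -3 + (1 + 1)*3 = -3 + 2*3 = -3 + 6 = 3)
N(q) = 1/(3 + q) (N(q) = 1/(q + 3) = 1/(3 + q))
30*N(g) = 30/(3 + 5/2) = 30/(11/2) = 30*(2/11) = 60/11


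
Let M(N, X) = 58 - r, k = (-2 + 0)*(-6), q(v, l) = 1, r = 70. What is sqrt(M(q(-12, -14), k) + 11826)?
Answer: sqrt(11814) ≈ 108.69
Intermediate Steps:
k = 12 (k = -2*(-6) = 12)
M(N, X) = -12 (M(N, X) = 58 - 1*70 = 58 - 70 = -12)
sqrt(M(q(-12, -14), k) + 11826) = sqrt(-12 + 11826) = sqrt(11814)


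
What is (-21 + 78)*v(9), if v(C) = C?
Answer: 513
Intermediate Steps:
(-21 + 78)*v(9) = (-21 + 78)*9 = 57*9 = 513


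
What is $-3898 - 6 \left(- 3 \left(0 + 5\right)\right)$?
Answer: $-3808$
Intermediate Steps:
$-3898 - 6 \left(- 3 \left(0 + 5\right)\right) = -3898 - 6 \left(\left(-3\right) 5\right) = -3898 - -90 = -3898 + 90 = -3808$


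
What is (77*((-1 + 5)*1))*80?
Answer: 24640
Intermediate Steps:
(77*((-1 + 5)*1))*80 = (77*(4*1))*80 = (77*4)*80 = 308*80 = 24640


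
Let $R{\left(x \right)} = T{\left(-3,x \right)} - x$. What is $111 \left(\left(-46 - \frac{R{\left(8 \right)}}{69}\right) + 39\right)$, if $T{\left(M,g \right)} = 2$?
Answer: $- \frac{17649}{23} \approx -767.35$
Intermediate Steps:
$R{\left(x \right)} = 2 - x$
$111 \left(\left(-46 - \frac{R{\left(8 \right)}}{69}\right) + 39\right) = 111 \left(\left(-46 - \frac{2 - 8}{69}\right) + 39\right) = 111 \left(\left(-46 - \left(2 - 8\right) \frac{1}{69}\right) + 39\right) = 111 \left(\left(-46 - \left(-6\right) \frac{1}{69}\right) + 39\right) = 111 \left(\left(-46 - - \frac{2}{23}\right) + 39\right) = 111 \left(\left(-46 + \frac{2}{23}\right) + 39\right) = 111 \left(- \frac{1056}{23} + 39\right) = 111 \left(- \frac{159}{23}\right) = - \frac{17649}{23}$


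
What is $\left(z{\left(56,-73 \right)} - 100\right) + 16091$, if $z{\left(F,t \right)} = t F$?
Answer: $11903$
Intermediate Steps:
$z{\left(F,t \right)} = F t$
$\left(z{\left(56,-73 \right)} - 100\right) + 16091 = \left(56 \left(-73\right) - 100\right) + 16091 = \left(-4088 - 100\right) + 16091 = -4188 + 16091 = 11903$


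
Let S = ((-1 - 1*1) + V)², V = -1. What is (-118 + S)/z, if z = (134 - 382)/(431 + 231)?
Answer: 36079/124 ≈ 290.96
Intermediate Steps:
S = 9 (S = ((-1 - 1*1) - 1)² = ((-1 - 1) - 1)² = (-2 - 1)² = (-3)² = 9)
z = -124/331 (z = -248/662 = -248*1/662 = -124/331 ≈ -0.37462)
(-118 + S)/z = (-118 + 9)/(-124/331) = -109*(-331/124) = 36079/124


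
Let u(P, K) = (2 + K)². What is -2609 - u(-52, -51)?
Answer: -5010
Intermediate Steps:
-2609 - u(-52, -51) = -2609 - (2 - 51)² = -2609 - 1*(-49)² = -2609 - 1*2401 = -2609 - 2401 = -5010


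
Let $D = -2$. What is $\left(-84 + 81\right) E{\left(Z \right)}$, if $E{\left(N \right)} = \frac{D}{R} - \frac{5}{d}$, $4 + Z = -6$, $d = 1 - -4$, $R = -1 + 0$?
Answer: $-3$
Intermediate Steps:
$R = -1$
$d = 5$ ($d = 1 + 4 = 5$)
$Z = -10$ ($Z = -4 - 6 = -10$)
$E{\left(N \right)} = 1$ ($E{\left(N \right)} = - \frac{2}{-1} - \frac{5}{5} = \left(-2\right) \left(-1\right) - 1 = 2 - 1 = 1$)
$\left(-84 + 81\right) E{\left(Z \right)} = \left(-84 + 81\right) 1 = \left(-3\right) 1 = -3$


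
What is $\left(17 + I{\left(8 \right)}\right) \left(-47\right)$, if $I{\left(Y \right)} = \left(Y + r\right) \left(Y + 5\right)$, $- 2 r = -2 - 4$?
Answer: $-7520$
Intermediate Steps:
$r = 3$ ($r = - \frac{-2 - 4}{2} = \left(- \frac{1}{2}\right) \left(-6\right) = 3$)
$I{\left(Y \right)} = \left(3 + Y\right) \left(5 + Y\right)$ ($I{\left(Y \right)} = \left(Y + 3\right) \left(Y + 5\right) = \left(3 + Y\right) \left(5 + Y\right)$)
$\left(17 + I{\left(8 \right)}\right) \left(-47\right) = \left(17 + \left(15 + 8^{2} + 8 \cdot 8\right)\right) \left(-47\right) = \left(17 + \left(15 + 64 + 64\right)\right) \left(-47\right) = \left(17 + 143\right) \left(-47\right) = 160 \left(-47\right) = -7520$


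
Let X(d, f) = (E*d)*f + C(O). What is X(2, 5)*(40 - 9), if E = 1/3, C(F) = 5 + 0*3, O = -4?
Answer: 775/3 ≈ 258.33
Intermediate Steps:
C(F) = 5 (C(F) = 5 + 0 = 5)
E = ⅓ ≈ 0.33333
X(d, f) = 5 + d*f/3 (X(d, f) = (d/3)*f + 5 = d*f/3 + 5 = 5 + d*f/3)
X(2, 5)*(40 - 9) = (5 + (⅓)*2*5)*(40 - 9) = (5 + 10/3)*31 = (25/3)*31 = 775/3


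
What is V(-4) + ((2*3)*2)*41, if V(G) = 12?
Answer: 504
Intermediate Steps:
V(-4) + ((2*3)*2)*41 = 12 + ((2*3)*2)*41 = 12 + (6*2)*41 = 12 + 12*41 = 12 + 492 = 504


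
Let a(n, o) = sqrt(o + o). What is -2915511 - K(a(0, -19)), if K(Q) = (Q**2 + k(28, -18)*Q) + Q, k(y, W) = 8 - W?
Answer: -2915473 - 27*I*sqrt(38) ≈ -2.9155e+6 - 166.44*I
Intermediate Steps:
a(n, o) = sqrt(2)*sqrt(o) (a(n, o) = sqrt(2*o) = sqrt(2)*sqrt(o))
K(Q) = Q**2 + 27*Q (K(Q) = (Q**2 + (8 - 1*(-18))*Q) + Q = (Q**2 + (8 + 18)*Q) + Q = (Q**2 + 26*Q) + Q = Q**2 + 27*Q)
-2915511 - K(a(0, -19)) = -2915511 - sqrt(2)*sqrt(-19)*(27 + sqrt(2)*sqrt(-19)) = -2915511 - sqrt(2)*(I*sqrt(19))*(27 + sqrt(2)*(I*sqrt(19))) = -2915511 - I*sqrt(38)*(27 + I*sqrt(38))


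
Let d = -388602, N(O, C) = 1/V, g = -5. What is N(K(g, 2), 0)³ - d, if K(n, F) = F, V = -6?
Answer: 83938031/216 ≈ 3.8860e+5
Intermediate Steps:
N(O, C) = -⅙ (N(O, C) = 1/(-6) = -⅙)
N(K(g, 2), 0)³ - d = (-⅙)³ - 1*(-388602) = -1/216 + 388602 = 83938031/216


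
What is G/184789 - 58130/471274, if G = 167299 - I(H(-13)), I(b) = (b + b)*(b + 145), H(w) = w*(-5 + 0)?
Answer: 27618052078/43543125593 ≈ 0.63427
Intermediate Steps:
H(w) = -5*w (H(w) = w*(-5) = -5*w)
I(b) = 2*b*(145 + b) (I(b) = (2*b)*(145 + b) = 2*b*(145 + b))
G = 139999 (G = 167299 - 2*(-5*(-13))*(145 - 5*(-13)) = 167299 - 2*65*(145 + 65) = 167299 - 2*65*210 = 167299 - 1*27300 = 167299 - 27300 = 139999)
G/184789 - 58130/471274 = 139999/184789 - 58130/471274 = 139999*(1/184789) - 58130*1/471274 = 139999/184789 - 29065/235637 = 27618052078/43543125593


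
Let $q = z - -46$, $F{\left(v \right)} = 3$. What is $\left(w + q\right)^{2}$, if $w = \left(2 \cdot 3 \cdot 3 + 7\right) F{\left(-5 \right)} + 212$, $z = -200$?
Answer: $17689$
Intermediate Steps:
$w = 287$ ($w = \left(2 \cdot 3 \cdot 3 + 7\right) 3 + 212 = \left(6 \cdot 3 + 7\right) 3 + 212 = \left(18 + 7\right) 3 + 212 = 25 \cdot 3 + 212 = 75 + 212 = 287$)
$q = -154$ ($q = -200 - -46 = -200 + 46 = -154$)
$\left(w + q\right)^{2} = \left(287 - 154\right)^{2} = 133^{2} = 17689$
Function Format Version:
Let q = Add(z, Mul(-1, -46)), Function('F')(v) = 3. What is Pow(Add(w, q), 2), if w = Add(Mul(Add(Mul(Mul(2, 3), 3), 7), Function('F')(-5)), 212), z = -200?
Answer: 17689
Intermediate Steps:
w = 287 (w = Add(Mul(Add(Mul(Mul(2, 3), 3), 7), 3), 212) = Add(Mul(Add(Mul(6, 3), 7), 3), 212) = Add(Mul(Add(18, 7), 3), 212) = Add(Mul(25, 3), 212) = Add(75, 212) = 287)
q = -154 (q = Add(-200, Mul(-1, -46)) = Add(-200, 46) = -154)
Pow(Add(w, q), 2) = Pow(Add(287, -154), 2) = Pow(133, 2) = 17689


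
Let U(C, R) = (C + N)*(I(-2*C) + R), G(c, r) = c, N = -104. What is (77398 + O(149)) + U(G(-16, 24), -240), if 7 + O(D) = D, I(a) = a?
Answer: 102500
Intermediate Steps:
O(D) = -7 + D
U(C, R) = (-104 + C)*(R - 2*C) (U(C, R) = (C - 104)*(-2*C + R) = (-104 + C)*(R - 2*C))
(77398 + O(149)) + U(G(-16, 24), -240) = (77398 + (-7 + 149)) + (-104*(-240) - 2*(-16)² + 208*(-16) - 16*(-240)) = (77398 + 142) + (24960 - 2*256 - 3328 + 3840) = 77540 + (24960 - 512 - 3328 + 3840) = 77540 + 24960 = 102500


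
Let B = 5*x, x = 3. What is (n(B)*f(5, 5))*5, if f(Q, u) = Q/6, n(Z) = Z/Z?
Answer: 25/6 ≈ 4.1667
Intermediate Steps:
B = 15 (B = 5*3 = 15)
n(Z) = 1
f(Q, u) = Q/6 (f(Q, u) = Q*(1/6) = Q/6)
(n(B)*f(5, 5))*5 = (1*((1/6)*5))*5 = (1*(5/6))*5 = (5/6)*5 = 25/6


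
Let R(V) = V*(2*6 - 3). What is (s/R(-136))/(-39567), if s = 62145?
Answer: 6905/5381112 ≈ 0.0012832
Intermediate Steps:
R(V) = 9*V (R(V) = V*(12 - 3) = V*9 = 9*V)
(s/R(-136))/(-39567) = (62145/((9*(-136))))/(-39567) = (62145/(-1224))*(-1/39567) = (62145*(-1/1224))*(-1/39567) = -6905/136*(-1/39567) = 6905/5381112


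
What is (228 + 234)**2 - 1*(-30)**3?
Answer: 240444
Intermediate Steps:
(228 + 234)**2 - 1*(-30)**3 = 462**2 - 1*(-27000) = 213444 + 27000 = 240444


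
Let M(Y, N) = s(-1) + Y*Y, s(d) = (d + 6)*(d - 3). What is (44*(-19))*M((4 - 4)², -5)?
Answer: 16720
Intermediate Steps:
s(d) = (-3 + d)*(6 + d) (s(d) = (6 + d)*(-3 + d) = (-3 + d)*(6 + d))
M(Y, N) = -20 + Y² (M(Y, N) = (-18 + (-1)² + 3*(-1)) + Y*Y = (-18 + 1 - 3) + Y² = -20 + Y²)
(44*(-19))*M((4 - 4)², -5) = (44*(-19))*(-20 + ((4 - 4)²)²) = -836*(-20 + (0²)²) = -836*(-20 + 0²) = -836*(-20 + 0) = -836*(-20) = 16720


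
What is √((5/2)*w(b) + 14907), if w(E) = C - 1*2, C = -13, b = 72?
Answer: √59478/2 ≈ 121.94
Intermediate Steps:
w(E) = -15 (w(E) = -13 - 1*2 = -13 - 2 = -15)
√((5/2)*w(b) + 14907) = √((5/2)*(-15) + 14907) = √(-75/2 + 14907) = √(29739/2) = √59478/2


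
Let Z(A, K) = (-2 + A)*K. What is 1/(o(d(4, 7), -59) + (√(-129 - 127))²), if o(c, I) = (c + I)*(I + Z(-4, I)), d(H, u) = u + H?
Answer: -1/14416 ≈ -6.9367e-5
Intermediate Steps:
Z(A, K) = K*(-2 + A)
d(H, u) = H + u
o(c, I) = -5*I*(I + c) (o(c, I) = (c + I)*(I + I*(-2 - 4)) = (I + c)*(I + I*(-6)) = (I + c)*(I - 6*I) = (I + c)*(-5*I) = -5*I*(I + c))
1/(o(d(4, 7), -59) + (√(-129 - 127))²) = 1/(5*(-59)*(-1*(-59) - (4 + 7)) + (√(-129 - 127))²) = 1/(5*(-59)*(59 - 1*11) + (√(-256))²) = 1/(5*(-59)*(59 - 11) + (16*I)²) = 1/(5*(-59)*48 - 256) = 1/(-14160 - 256) = 1/(-14416) = -1/14416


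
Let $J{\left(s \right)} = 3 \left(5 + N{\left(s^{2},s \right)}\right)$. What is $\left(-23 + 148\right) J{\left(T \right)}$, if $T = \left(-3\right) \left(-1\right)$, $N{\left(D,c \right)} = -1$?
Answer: $1500$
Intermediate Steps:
$T = 3$
$J{\left(s \right)} = 12$ ($J{\left(s \right)} = 3 \left(5 - 1\right) = 3 \cdot 4 = 12$)
$\left(-23 + 148\right) J{\left(T \right)} = \left(-23 + 148\right) 12 = 125 \cdot 12 = 1500$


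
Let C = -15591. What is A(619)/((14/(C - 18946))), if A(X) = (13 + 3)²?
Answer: -4420736/7 ≈ -6.3153e+5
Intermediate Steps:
A(X) = 256 (A(X) = 16² = 256)
A(619)/((14/(C - 18946))) = 256/((14/(-15591 - 18946))) = 256/((14/(-34537))) = 256/((-1/34537*14)) = 256/(-14/34537) = 256*(-34537/14) = -4420736/7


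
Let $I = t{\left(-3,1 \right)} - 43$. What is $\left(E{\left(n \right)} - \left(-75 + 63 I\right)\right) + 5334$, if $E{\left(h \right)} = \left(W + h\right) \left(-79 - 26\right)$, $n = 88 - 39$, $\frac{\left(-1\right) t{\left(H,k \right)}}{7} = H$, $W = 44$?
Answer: $-2970$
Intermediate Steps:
$t{\left(H,k \right)} = - 7 H$
$n = 49$
$E{\left(h \right)} = -4620 - 105 h$ ($E{\left(h \right)} = \left(44 + h\right) \left(-79 - 26\right) = \left(44 + h\right) \left(-105\right) = -4620 - 105 h$)
$I = -22$ ($I = \left(-7\right) \left(-3\right) - 43 = 21 - 43 = -22$)
$\left(E{\left(n \right)} - \left(-75 + 63 I\right)\right) + 5334 = \left(\left(-4620 - 5145\right) + \left(75 - -1386\right)\right) + 5334 = \left(\left(-4620 - 5145\right) + \left(75 + 1386\right)\right) + 5334 = \left(-9765 + 1461\right) + 5334 = -8304 + 5334 = -2970$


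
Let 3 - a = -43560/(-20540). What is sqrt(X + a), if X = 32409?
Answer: sqrt(34183639542)/1027 ≈ 180.03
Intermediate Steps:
a = 903/1027 (a = 3 - (-43560)/(-20540) = 3 - (-43560)*(-1)/20540 = 3 - 1*2178/1027 = 3 - 2178/1027 = 903/1027 ≈ 0.87926)
sqrt(X + a) = sqrt(32409 + 903/1027) = sqrt(33284946/1027) = sqrt(34183639542)/1027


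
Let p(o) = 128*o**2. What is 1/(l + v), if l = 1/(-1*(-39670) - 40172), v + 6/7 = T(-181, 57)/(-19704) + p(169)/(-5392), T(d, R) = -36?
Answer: -486121489/330010010304 ≈ -0.0014731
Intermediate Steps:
v = -2629554119/3873478 (v = -6/7 + (-36/(-19704) + (128*169**2)/(-5392)) = -6/7 + (-36*(-1/19704) + (128*28561)*(-1/5392)) = -6/7 + (3/1642 + 3655808*(-1/5392)) = -6/7 + (3/1642 - 228488/337) = -6/7 - 375176285/553354 = -2629554119/3873478 ≈ -678.86)
l = -1/502 (l = 1/(39670 - 40172) = 1/(-502) = -1/502 ≈ -0.0019920)
1/(l + v) = 1/(-1/502 - 2629554119/3873478) = 1/(-330010010304/486121489) = -486121489/330010010304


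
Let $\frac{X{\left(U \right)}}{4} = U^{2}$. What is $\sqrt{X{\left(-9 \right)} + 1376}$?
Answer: $10 \sqrt{17} \approx 41.231$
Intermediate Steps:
$X{\left(U \right)} = 4 U^{2}$
$\sqrt{X{\left(-9 \right)} + 1376} = \sqrt{4 \left(-9\right)^{2} + 1376} = \sqrt{4 \cdot 81 + 1376} = \sqrt{324 + 1376} = \sqrt{1700} = 10 \sqrt{17}$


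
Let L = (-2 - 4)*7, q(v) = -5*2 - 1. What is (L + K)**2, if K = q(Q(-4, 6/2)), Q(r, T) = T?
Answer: 2809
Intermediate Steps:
q(v) = -11 (q(v) = -10 - 1 = -11)
K = -11
L = -42 (L = -6*7 = -42)
(L + K)**2 = (-42 - 11)**2 = (-53)**2 = 2809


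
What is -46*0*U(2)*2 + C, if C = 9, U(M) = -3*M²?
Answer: 9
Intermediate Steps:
-46*0*U(2)*2 + C = -46*0*(-3*2²)*2 + 9 = -46*0*(-3*4)*2 + 9 = -46*0*(-12)*2 + 9 = -0*2 + 9 = -46*0 + 9 = 0 + 9 = 9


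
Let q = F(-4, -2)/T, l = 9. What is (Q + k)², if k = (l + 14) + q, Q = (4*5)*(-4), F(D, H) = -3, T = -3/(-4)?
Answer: 3721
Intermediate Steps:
T = ¾ (T = -3*(-¼) = ¾ ≈ 0.75000)
q = -4 (q = -3/¾ = -3*4/3 = -4)
Q = -80 (Q = 20*(-4) = -80)
k = 19 (k = (9 + 14) - 4 = 23 - 4 = 19)
(Q + k)² = (-80 + 19)² = (-61)² = 3721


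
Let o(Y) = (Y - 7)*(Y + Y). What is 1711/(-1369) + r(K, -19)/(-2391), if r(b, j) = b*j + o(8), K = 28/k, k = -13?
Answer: -54196073/42552627 ≈ -1.2736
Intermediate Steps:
o(Y) = 2*Y*(-7 + Y) (o(Y) = (-7 + Y)*(2*Y) = 2*Y*(-7 + Y))
K = -28/13 (K = 28/(-13) = 28*(-1/13) = -28/13 ≈ -2.1538)
r(b, j) = 16 + b*j (r(b, j) = b*j + 2*8*(-7 + 8) = b*j + 2*8*1 = b*j + 16 = 16 + b*j)
1711/(-1369) + r(K, -19)/(-2391) = 1711/(-1369) + (16 - 28/13*(-19))/(-2391) = 1711*(-1/1369) + (16 + 532/13)*(-1/2391) = -1711/1369 + (740/13)*(-1/2391) = -1711/1369 - 740/31083 = -54196073/42552627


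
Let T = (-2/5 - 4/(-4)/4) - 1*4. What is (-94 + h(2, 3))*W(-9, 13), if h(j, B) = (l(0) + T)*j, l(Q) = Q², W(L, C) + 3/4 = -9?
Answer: 39897/40 ≈ 997.42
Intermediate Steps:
W(L, C) = -39/4 (W(L, C) = -¾ - 9 = -39/4)
T = -83/20 (T = (-2*⅕ - 4*(-¼)*(¼)) - 4 = (-⅖ + 1*(¼)) - 4 = (-⅖ + ¼) - 4 = -3/20 - 4 = -83/20 ≈ -4.1500)
h(j, B) = -83*j/20 (h(j, B) = (0² - 83/20)*j = (0 - 83/20)*j = -83*j/20)
(-94 + h(2, 3))*W(-9, 13) = (-94 - 83/20*2)*(-39/4) = (-94 - 83/10)*(-39/4) = -1023/10*(-39/4) = 39897/40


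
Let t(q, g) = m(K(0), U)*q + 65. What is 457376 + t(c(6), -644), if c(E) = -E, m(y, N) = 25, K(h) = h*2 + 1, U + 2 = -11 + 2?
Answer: 457291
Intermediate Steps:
U = -11 (U = -2 + (-11 + 2) = -2 - 9 = -11)
K(h) = 1 + 2*h (K(h) = 2*h + 1 = 1 + 2*h)
t(q, g) = 65 + 25*q (t(q, g) = 25*q + 65 = 65 + 25*q)
457376 + t(c(6), -644) = 457376 + (65 + 25*(-1*6)) = 457376 + (65 + 25*(-6)) = 457376 + (65 - 150) = 457376 - 85 = 457291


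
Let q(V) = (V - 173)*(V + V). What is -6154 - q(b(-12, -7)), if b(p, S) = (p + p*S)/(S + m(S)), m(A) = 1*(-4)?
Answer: -1029034/121 ≈ -8504.4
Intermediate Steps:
m(A) = -4
b(p, S) = (p + S*p)/(-4 + S) (b(p, S) = (p + p*S)/(S - 4) = (p + S*p)/(-4 + S))
q(V) = 2*V*(-173 + V) (q(V) = (-173 + V)*(2*V) = 2*V*(-173 + V))
-6154 - q(b(-12, -7)) = -6154 - 2*(-12*(1 - 7)/(-4 - 7))*(-173 - 12*(1 - 7)/(-4 - 7)) = -6154 - 2*(-12*(-6)/(-11))*(-173 - 12*(-6)/(-11)) = -6154 - 2*(-12*(-1/11)*(-6))*(-173 - 12*(-1/11)*(-6)) = -6154 - 2*(-72)*(-173 - 72/11)/11 = -6154 - 2*(-72)*(-1975)/(11*11) = -6154 - 1*284400/121 = -6154 - 284400/121 = -1029034/121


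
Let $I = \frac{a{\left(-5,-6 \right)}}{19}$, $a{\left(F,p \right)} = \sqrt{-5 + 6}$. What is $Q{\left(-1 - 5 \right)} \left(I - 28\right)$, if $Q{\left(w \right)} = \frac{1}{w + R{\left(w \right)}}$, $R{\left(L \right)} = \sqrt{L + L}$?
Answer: $\frac{531}{152} + \frac{177 i \sqrt{3}}{152} \approx 3.4934 + 2.0169 i$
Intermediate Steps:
$R{\left(L \right)} = \sqrt{2} \sqrt{L}$ ($R{\left(L \right)} = \sqrt{2 L} = \sqrt{2} \sqrt{L}$)
$a{\left(F,p \right)} = 1$ ($a{\left(F,p \right)} = \sqrt{1} = 1$)
$I = \frac{1}{19}$ ($I = 1 \cdot \frac{1}{19} = \frac{1}{19} \approx 0.052632$)
$Q{\left(w \right)} = \frac{1}{w + \sqrt{2} \sqrt{w}}$
$Q{\left(-1 - 5 \right)} \left(I - 28\right) = \frac{\frac{1}{19} - 28}{\left(-1 - 5\right) + \sqrt{2} \sqrt{-1 - 5}} = \frac{1}{-6 + \sqrt{2} \sqrt{-6}} \left(- \frac{531}{19}\right) = \frac{1}{-6 + \sqrt{2} i \sqrt{6}} \left(- \frac{531}{19}\right) = \frac{1}{-6 + 2 i \sqrt{3}} \left(- \frac{531}{19}\right) = - \frac{531}{19 \left(-6 + 2 i \sqrt{3}\right)}$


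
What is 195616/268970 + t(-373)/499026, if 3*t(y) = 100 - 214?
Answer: 24401812289/33555755805 ≈ 0.72720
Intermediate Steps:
t(y) = -38 (t(y) = (100 - 214)/3 = (⅓)*(-114) = -38)
195616/268970 + t(-373)/499026 = 195616/268970 - 38/499026 = 195616*(1/268970) - 38*1/499026 = 97808/134485 - 19/249513 = 24401812289/33555755805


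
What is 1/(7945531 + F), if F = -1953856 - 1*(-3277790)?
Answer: 1/9269465 ≈ 1.0788e-7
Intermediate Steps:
F = 1323934 (F = -1953856 + 3277790 = 1323934)
1/(7945531 + F) = 1/(7945531 + 1323934) = 1/9269465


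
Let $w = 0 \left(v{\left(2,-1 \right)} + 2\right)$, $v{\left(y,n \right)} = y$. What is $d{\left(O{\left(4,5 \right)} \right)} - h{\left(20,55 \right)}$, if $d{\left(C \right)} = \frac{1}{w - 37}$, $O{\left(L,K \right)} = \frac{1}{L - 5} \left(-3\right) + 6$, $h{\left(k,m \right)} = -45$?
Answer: $\frac{1664}{37} \approx 44.973$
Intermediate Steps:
$O{\left(L,K \right)} = 6 - \frac{3}{-5 + L}$ ($O{\left(L,K \right)} = \frac{1}{-5 + L} \left(-3\right) + 6 = - \frac{3}{-5 + L} + 6 = 6 - \frac{3}{-5 + L}$)
$w = 0$ ($w = 0 \left(2 + 2\right) = 0 \cdot 4 = 0$)
$d{\left(C \right)} = - \frac{1}{37}$ ($d{\left(C \right)} = \frac{1}{0 - 37} = \frac{1}{-37} = - \frac{1}{37}$)
$d{\left(O{\left(4,5 \right)} \right)} - h{\left(20,55 \right)} = - \frac{1}{37} - -45 = - \frac{1}{37} + 45 = \frac{1664}{37}$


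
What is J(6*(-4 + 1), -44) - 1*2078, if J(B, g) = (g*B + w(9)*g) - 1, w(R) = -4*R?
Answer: 297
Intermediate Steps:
J(B, g) = -1 - 36*g + B*g (J(B, g) = (g*B + (-4*9)*g) - 1 = (B*g - 36*g) - 1 = (-36*g + B*g) - 1 = -1 - 36*g + B*g)
J(6*(-4 + 1), -44) - 1*2078 = (-1 - 36*(-44) + (6*(-4 + 1))*(-44)) - 1*2078 = (-1 + 1584 + (6*(-3))*(-44)) - 2078 = (-1 + 1584 - 18*(-44)) - 2078 = (-1 + 1584 + 792) - 2078 = 2375 - 2078 = 297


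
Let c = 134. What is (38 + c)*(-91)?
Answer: -15652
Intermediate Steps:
(38 + c)*(-91) = (38 + 134)*(-91) = 172*(-91) = -15652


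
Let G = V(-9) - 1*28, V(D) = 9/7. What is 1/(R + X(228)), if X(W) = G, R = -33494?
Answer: -7/234645 ≈ -2.9832e-5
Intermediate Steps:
V(D) = 9/7 (V(D) = 9*(1/7) = 9/7)
G = -187/7 (G = 9/7 - 1*28 = 9/7 - 28 = -187/7 ≈ -26.714)
X(W) = -187/7
1/(R + X(228)) = 1/(-33494 - 187/7) = 1/(-234645/7) = -7/234645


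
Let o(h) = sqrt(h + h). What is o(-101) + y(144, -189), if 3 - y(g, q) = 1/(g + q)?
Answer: 136/45 + I*sqrt(202) ≈ 3.0222 + 14.213*I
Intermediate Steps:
o(h) = sqrt(2)*sqrt(h) (o(h) = sqrt(2*h) = sqrt(2)*sqrt(h))
y(g, q) = 3 - 1/(g + q)
o(-101) + y(144, -189) = sqrt(2)*sqrt(-101) + (-1 + 3*144 + 3*(-189))/(144 - 189) = sqrt(2)*(I*sqrt(101)) + (-1 + 432 - 567)/(-45) = I*sqrt(202) - 1/45*(-136) = I*sqrt(202) + 136/45 = 136/45 + I*sqrt(202)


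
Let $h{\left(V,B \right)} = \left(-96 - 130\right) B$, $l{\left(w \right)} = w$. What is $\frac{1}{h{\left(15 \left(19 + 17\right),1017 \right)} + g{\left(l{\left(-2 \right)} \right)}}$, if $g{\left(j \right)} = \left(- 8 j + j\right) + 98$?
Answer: $- \frac{1}{229730} \approx -4.3529 \cdot 10^{-6}$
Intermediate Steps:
$g{\left(j \right)} = 98 - 7 j$ ($g{\left(j \right)} = - 7 j + 98 = 98 - 7 j$)
$h{\left(V,B \right)} = - 226 B$
$\frac{1}{h{\left(15 \left(19 + 17\right),1017 \right)} + g{\left(l{\left(-2 \right)} \right)}} = \frac{1}{\left(-226\right) 1017 + \left(98 - -14\right)} = \frac{1}{-229842 + \left(98 + 14\right)} = \frac{1}{-229842 + 112} = \frac{1}{-229730} = - \frac{1}{229730}$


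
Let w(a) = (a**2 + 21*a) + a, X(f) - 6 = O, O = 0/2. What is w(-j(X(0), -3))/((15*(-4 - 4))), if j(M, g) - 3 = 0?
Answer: 19/40 ≈ 0.47500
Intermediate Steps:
O = 0 (O = 0*(1/2) = 0)
X(f) = 6 (X(f) = 6 + 0 = 6)
j(M, g) = 3 (j(M, g) = 3 + 0 = 3)
w(a) = a**2 + 22*a
w(-j(X(0), -3))/((15*(-4 - 4))) = ((-1*3)*(22 - 1*3))/((15*(-4 - 4))) = (-3*(22 - 3))/((15*(-8))) = -3*19/(-120) = -57*(-1/120) = 19/40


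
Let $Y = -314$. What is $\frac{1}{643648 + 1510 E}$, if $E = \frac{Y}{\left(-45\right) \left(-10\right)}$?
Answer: $\frac{45}{28916746} \approx 1.5562 \cdot 10^{-6}$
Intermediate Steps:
$E = - \frac{157}{225}$ ($E = - \frac{314}{\left(-45\right) \left(-10\right)} = - \frac{314}{450} = \left(-314\right) \frac{1}{450} = - \frac{157}{225} \approx -0.69778$)
$\frac{1}{643648 + 1510 E} = \frac{1}{643648 + 1510 \left(- \frac{157}{225}\right)} = \frac{1}{643648 - \frac{47414}{45}} = \frac{1}{\frac{28916746}{45}} = \frac{45}{28916746}$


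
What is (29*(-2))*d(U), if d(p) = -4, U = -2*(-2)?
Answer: 232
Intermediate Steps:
U = 4
(29*(-2))*d(U) = (29*(-2))*(-4) = -58*(-4) = 232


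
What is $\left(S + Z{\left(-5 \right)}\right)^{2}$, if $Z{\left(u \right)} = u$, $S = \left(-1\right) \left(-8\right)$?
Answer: $9$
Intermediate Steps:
$S = 8$
$\left(S + Z{\left(-5 \right)}\right)^{2} = \left(8 - 5\right)^{2} = 3^{2} = 9$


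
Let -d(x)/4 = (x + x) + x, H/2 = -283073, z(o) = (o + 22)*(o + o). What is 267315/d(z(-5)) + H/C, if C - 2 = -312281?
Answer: 5642119915/42469944 ≈ 132.85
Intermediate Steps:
C = -312279 (C = 2 - 312281 = -312279)
z(o) = 2*o*(22 + o) (z(o) = (22 + o)*(2*o) = 2*o*(22 + o))
H = -566146 (H = 2*(-283073) = -566146)
d(x) = -12*x (d(x) = -4*((x + x) + x) = -4*(2*x + x) = -12*x)
267315/d(z(-5)) + H/C = 267315/((-24*(-5)*(22 - 5))) - 566146/(-312279) = 267315/((-24*(-5)*17)) - 566146*(-1/312279) = 267315/((-12*(-170))) + 566146/312279 = 267315/2040 + 566146/312279 = 267315*(1/2040) + 566146/312279 = 17821/136 + 566146/312279 = 5642119915/42469944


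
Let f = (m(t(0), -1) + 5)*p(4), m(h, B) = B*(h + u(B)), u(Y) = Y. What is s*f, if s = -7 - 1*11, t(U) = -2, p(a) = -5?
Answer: 720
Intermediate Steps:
s = -18 (s = -7 - 11 = -18)
m(h, B) = B*(B + h) (m(h, B) = B*(h + B) = B*(B + h))
f = -40 (f = (-(-1 - 2) + 5)*(-5) = (-1*(-3) + 5)*(-5) = (3 + 5)*(-5) = 8*(-5) = -40)
s*f = -18*(-40) = 720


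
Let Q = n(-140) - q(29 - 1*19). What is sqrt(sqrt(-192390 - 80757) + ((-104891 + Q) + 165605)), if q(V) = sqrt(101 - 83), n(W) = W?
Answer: sqrt(60574 - 3*sqrt(2) + I*sqrt(273147)) ≈ 246.11 + 1.062*I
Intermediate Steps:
q(V) = 3*sqrt(2) (q(V) = sqrt(18) = 3*sqrt(2))
Q = -140 - 3*sqrt(2) ≈ -144.24
sqrt(sqrt(-192390 - 80757) + ((-104891 + Q) + 165605)) = sqrt(sqrt(-192390 - 80757) + ((-104891 + (-140 - 3*sqrt(2))) + 165605)) = sqrt(sqrt(-273147) + ((-105031 - 3*sqrt(2)) + 165605)) = sqrt(I*sqrt(273147) + (60574 - 3*sqrt(2))) = sqrt(60574 - 3*sqrt(2) + I*sqrt(273147))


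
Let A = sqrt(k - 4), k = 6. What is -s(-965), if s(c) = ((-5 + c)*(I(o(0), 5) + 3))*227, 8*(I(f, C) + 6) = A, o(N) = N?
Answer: -660570 + 110095*sqrt(2)/4 ≈ -6.2165e+5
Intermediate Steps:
A = sqrt(2) (A = sqrt(6 - 4) = sqrt(2) ≈ 1.4142)
I(f, C) = -6 + sqrt(2)/8
s(c) = 227*(-5 + c)*(-3 + sqrt(2)/8) (s(c) = ((-5 + c)*((-6 + sqrt(2)/8) + 3))*227 = ((-5 + c)*(-3 + sqrt(2)/8))*227 = 227*(-5 + c)*(-3 + sqrt(2)/8))
-s(-965) = -(3405 - 681*(-965) - 1135*sqrt(2)/8 + (227/8)*(-965)*sqrt(2)) = -(3405 + 657165 - 1135*sqrt(2)/8 - 219055*sqrt(2)/8) = -(660570 - 110095*sqrt(2)/4) = -660570 + 110095*sqrt(2)/4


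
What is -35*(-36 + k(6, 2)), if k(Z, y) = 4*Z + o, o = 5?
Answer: 245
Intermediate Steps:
k(Z, y) = 5 + 4*Z (k(Z, y) = 4*Z + 5 = 5 + 4*Z)
-35*(-36 + k(6, 2)) = -35*(-36 + (5 + 4*6)) = -35*(-36 + (5 + 24)) = -35*(-36 + 29) = -35*(-7) = 245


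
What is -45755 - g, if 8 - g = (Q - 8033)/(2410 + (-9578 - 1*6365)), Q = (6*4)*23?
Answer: -619303198/13533 ≈ -45762.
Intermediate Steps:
Q = 552 (Q = 24*23 = 552)
g = 100783/13533 (g = 8 - (552 - 8033)/(2410 + (-9578 - 1*6365)) = 8 - (-7481)/(2410 + (-9578 - 6365)) = 8 - (-7481)/(2410 - 15943) = 8 - (-7481)/(-13533) = 8 - (-7481)*(-1)/13533 = 8 - 1*7481/13533 = 8 - 7481/13533 = 100783/13533 ≈ 7.4472)
-45755 - g = -45755 - 1*100783/13533 = -45755 - 100783/13533 = -619303198/13533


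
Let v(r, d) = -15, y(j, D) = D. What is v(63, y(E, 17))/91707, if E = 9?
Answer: -5/30569 ≈ -0.00016356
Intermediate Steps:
v(63, y(E, 17))/91707 = -15/91707 = -15*1/91707 = -5/30569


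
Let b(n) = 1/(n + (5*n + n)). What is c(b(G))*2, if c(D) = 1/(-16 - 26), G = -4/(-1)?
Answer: -1/21 ≈ -0.047619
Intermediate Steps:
G = 4 (G = -4*(-1) = 4)
b(n) = 1/(7*n) (b(n) = 1/(n + 6*n) = 1/(7*n))
c(D) = -1/42 (c(D) = 1/(-42) = -1/42)
c(b(G))*2 = -1/42*2 = -1/21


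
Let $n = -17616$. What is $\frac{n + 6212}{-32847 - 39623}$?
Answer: $\frac{5702}{36235} \approx 0.15736$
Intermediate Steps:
$\frac{n + 6212}{-32847 - 39623} = \frac{-17616 + 6212}{-32847 - 39623} = - \frac{11404}{-72470} = \left(-11404\right) \left(- \frac{1}{72470}\right) = \frac{5702}{36235}$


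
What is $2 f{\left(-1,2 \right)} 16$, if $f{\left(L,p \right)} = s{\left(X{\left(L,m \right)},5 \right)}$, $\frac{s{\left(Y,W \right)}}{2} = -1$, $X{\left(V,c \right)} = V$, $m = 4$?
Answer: $-64$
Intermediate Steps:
$s{\left(Y,W \right)} = -2$ ($s{\left(Y,W \right)} = 2 \left(-1\right) = -2$)
$f{\left(L,p \right)} = -2$
$2 f{\left(-1,2 \right)} 16 = 2 \left(-2\right) 16 = \left(-4\right) 16 = -64$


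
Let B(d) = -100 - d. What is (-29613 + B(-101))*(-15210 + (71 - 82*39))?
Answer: 542995244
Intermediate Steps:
(-29613 + B(-101))*(-15210 + (71 - 82*39)) = (-29613 + (-100 - 1*(-101)))*(-15210 + (71 - 82*39)) = (-29613 + (-100 + 101))*(-15210 + (71 - 3198)) = (-29613 + 1)*(-15210 - 3127) = -29612*(-18337) = 542995244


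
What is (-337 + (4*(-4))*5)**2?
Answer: 173889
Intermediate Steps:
(-337 + (4*(-4))*5)**2 = (-337 - 16*5)**2 = (-337 - 80)**2 = (-417)**2 = 173889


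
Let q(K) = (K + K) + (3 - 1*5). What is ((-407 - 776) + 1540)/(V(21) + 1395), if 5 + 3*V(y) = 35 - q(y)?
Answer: 1071/4175 ≈ 0.25653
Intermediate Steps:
q(K) = -2 + 2*K (q(K) = 2*K + (3 - 5) = 2*K - 2 = -2 + 2*K)
V(y) = 32/3 - 2*y/3 (V(y) = -5/3 + (35 - (-2 + 2*y))/3 = -5/3 + (35 + (2 - 2*y))/3 = -5/3 + (37 - 2*y)/3 = -5/3 + (37/3 - 2*y/3) = 32/3 - 2*y/3)
((-407 - 776) + 1540)/(V(21) + 1395) = ((-407 - 776) + 1540)/((32/3 - 2/3*21) + 1395) = (-1183 + 1540)/((32/3 - 14) + 1395) = 357/(-10/3 + 1395) = 357/(4175/3) = 357*(3/4175) = 1071/4175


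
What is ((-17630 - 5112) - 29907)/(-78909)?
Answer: 52649/78909 ≈ 0.66721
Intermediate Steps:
((-17630 - 5112) - 29907)/(-78909) = (-22742 - 29907)*(-1/78909) = -52649*(-1/78909) = 52649/78909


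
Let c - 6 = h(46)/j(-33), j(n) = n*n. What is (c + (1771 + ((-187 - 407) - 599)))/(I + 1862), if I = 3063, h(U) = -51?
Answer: 8479/71511 ≈ 0.11857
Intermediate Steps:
j(n) = n²
c = 2161/363 (c = 6 - 51/((-33)²) = 6 - 51/1089 = 6 - 51*1/1089 = 6 - 17/363 = 2161/363 ≈ 5.9532)
(c + (1771 + ((-187 - 407) - 599)))/(I + 1862) = (2161/363 + (1771 + ((-187 - 407) - 599)))/(3063 + 1862) = (2161/363 + (1771 + (-594 - 599)))/4925 = (2161/363 + (1771 - 1193))*(1/4925) = (2161/363 + 578)*(1/4925) = (211975/363)*(1/4925) = 8479/71511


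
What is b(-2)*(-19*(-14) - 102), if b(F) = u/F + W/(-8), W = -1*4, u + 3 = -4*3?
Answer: 1312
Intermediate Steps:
u = -15 (u = -3 - 4*3 = -3 - 12 = -15)
W = -4
b(F) = ½ - 15/F (b(F) = -15/F - 4/(-8) = -15/F - 4*(-⅛) = -15/F + ½ = ½ - 15/F)
b(-2)*(-19*(-14) - 102) = ((½)*(-30 - 2)/(-2))*(-19*(-14) - 102) = ((½)*(-½)*(-32))*(266 - 102) = 8*164 = 1312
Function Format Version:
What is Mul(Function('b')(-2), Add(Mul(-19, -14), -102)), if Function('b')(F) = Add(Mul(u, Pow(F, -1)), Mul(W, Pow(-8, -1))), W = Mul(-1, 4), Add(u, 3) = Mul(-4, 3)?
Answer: 1312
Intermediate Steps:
u = -15 (u = Add(-3, Mul(-4, 3)) = Add(-3, -12) = -15)
W = -4
Function('b')(F) = Add(Rational(1, 2), Mul(-15, Pow(F, -1))) (Function('b')(F) = Add(Mul(-15, Pow(F, -1)), Mul(-4, Pow(-8, -1))) = Add(Mul(-15, Pow(F, -1)), Mul(-4, Rational(-1, 8))) = Add(Mul(-15, Pow(F, -1)), Rational(1, 2)) = Add(Rational(1, 2), Mul(-15, Pow(F, -1))))
Mul(Function('b')(-2), Add(Mul(-19, -14), -102)) = Mul(Mul(Rational(1, 2), Pow(-2, -1), Add(-30, -2)), Add(Mul(-19, -14), -102)) = Mul(Mul(Rational(1, 2), Rational(-1, 2), -32), Add(266, -102)) = Mul(8, 164) = 1312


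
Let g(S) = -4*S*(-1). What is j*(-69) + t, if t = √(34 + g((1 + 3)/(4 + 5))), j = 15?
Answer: -1035 + √322/3 ≈ -1029.0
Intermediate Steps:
g(S) = 4*S
t = √322/3 (t = √(34 + 4*((1 + 3)/(4 + 5))) = √(34 + 4*(4/9)) = √(34 + 16/9) = √(322/9) = √322/3 ≈ 5.9815)
j*(-69) + t = 15*(-69) + √322/3 = -1035 + √322/3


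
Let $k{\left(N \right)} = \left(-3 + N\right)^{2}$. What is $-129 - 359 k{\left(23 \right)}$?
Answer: $-143729$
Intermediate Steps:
$-129 - 359 k{\left(23 \right)} = -129 - 359 \left(-3 + 23\right)^{2} = -129 - 359 \cdot 20^{2} = -129 - 143600 = -143729$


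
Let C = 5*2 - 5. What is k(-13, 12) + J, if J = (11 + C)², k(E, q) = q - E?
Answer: 281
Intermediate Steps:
C = 5 (C = 10 - 5 = 5)
J = 256 (J = (11 + 5)² = 16² = 256)
k(-13, 12) + J = (12 - 1*(-13)) + 256 = (12 + 13) + 256 = 25 + 256 = 281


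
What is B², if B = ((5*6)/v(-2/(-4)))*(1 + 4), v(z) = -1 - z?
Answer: 10000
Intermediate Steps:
B = -100 (B = ((5*6)/(-1 - (-2)/(-4)))*(1 + 4) = (30/(-1 - (-2)*(-1)/4))*5 = (30/(-1 - 1*½))*5 = (30/(-1 - ½))*5 = (30/(-3/2))*5 = (30*(-⅔))*5 = -20*5 = -100)
B² = (-100)² = 10000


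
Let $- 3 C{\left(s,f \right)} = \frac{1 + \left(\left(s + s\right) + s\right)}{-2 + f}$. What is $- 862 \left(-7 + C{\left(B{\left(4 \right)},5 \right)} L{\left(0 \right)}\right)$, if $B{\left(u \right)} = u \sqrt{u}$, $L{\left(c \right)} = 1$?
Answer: $\frac{75856}{9} \approx 8428.4$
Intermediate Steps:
$B{\left(u \right)} = u^{\frac{3}{2}}$
$C{\left(s,f \right)} = - \frac{1 + 3 s}{3 \left(-2 + f\right)}$ ($C{\left(s,f \right)} = - \frac{\left(1 + \left(\left(s + s\right) + s\right)\right) \frac{1}{-2 + f}}{3} = - \frac{\left(1 + \left(2 s + s\right)\right) \frac{1}{-2 + f}}{3} = - \frac{\left(1 + 3 s\right) \frac{1}{-2 + f}}{3} = - \frac{\frac{1}{-2 + f} \left(1 + 3 s\right)}{3} = - \frac{1 + 3 s}{3 \left(-2 + f\right)}$)
$- 862 \left(-7 + C{\left(B{\left(4 \right)},5 \right)} L{\left(0 \right)}\right) = - 862 \left(-7 + \frac{- \frac{1}{3} - 4^{\frac{3}{2}}}{-2 + 5} \cdot 1\right) = - 862 \left(-7 + \frac{- \frac{1}{3} - 8}{3} \cdot 1\right) = - 862 \left(-7 + \frac{1}{3} \left(- \frac{25}{3}\right) 1\right) = - 862 \left(-7 - \frac{25}{9}\right) = \left(-862\right) \left(- \frac{88}{9}\right) = \frac{75856}{9}$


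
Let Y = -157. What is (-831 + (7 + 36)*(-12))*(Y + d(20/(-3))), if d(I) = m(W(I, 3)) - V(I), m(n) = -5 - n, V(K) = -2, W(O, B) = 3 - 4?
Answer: 214173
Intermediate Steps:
W(O, B) = -1
d(I) = -2 (d(I) = (-5 - 1*(-1)) - 1*(-2) = (-5 + 1) + 2 = -4 + 2 = -2)
(-831 + (7 + 36)*(-12))*(Y + d(20/(-3))) = (-831 + (7 + 36)*(-12))*(-157 - 2) = (-831 + 43*(-12))*(-159) = (-831 - 516)*(-159) = -1347*(-159) = 214173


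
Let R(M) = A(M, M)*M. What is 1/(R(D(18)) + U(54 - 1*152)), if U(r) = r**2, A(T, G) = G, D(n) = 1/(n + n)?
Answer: 1296/12446785 ≈ 0.00010412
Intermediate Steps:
D(n) = 1/(2*n)
R(M) = M**2 (R(M) = M*M = M**2)
1/(R(D(18)) + U(54 - 1*152)) = 1/(((1/2)/18)**2 + (54 - 1*152)**2) = 1/(((1/2)*(1/18))**2 + (54 - 152)**2) = 1/((1/36)**2 + (-98)**2) = 1/(1/1296 + 9604) = 1/(12446785/1296) = 1296/12446785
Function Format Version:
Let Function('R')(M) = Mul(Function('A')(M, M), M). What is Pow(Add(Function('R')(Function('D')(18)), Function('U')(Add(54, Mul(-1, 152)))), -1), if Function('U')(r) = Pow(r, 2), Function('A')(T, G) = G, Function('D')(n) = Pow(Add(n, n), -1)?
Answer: Rational(1296, 12446785) ≈ 0.00010412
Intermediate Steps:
Function('D')(n) = Mul(Rational(1, 2), Pow(n, -1)) (Function('D')(n) = Pow(Mul(2, n), -1) = Mul(Rational(1, 2), Pow(n, -1)))
Function('R')(M) = Pow(M, 2) (Function('R')(M) = Mul(M, M) = Pow(M, 2))
Pow(Add(Function('R')(Function('D')(18)), Function('U')(Add(54, Mul(-1, 152)))), -1) = Pow(Add(Pow(Mul(Rational(1, 2), Pow(18, -1)), 2), Pow(Add(54, Mul(-1, 152)), 2)), -1) = Pow(Add(Pow(Mul(Rational(1, 2), Rational(1, 18)), 2), Pow(Add(54, -152), 2)), -1) = Pow(Add(Pow(Rational(1, 36), 2), Pow(-98, 2)), -1) = Pow(Add(Rational(1, 1296), 9604), -1) = Pow(Rational(12446785, 1296), -1) = Rational(1296, 12446785)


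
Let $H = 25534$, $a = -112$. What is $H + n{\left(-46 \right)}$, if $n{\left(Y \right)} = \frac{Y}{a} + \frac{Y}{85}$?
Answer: $\frac{121541219}{4760} \approx 25534.0$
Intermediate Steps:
$n{\left(Y \right)} = \frac{27 Y}{9520}$ ($n{\left(Y \right)} = \frac{Y}{-112} + \frac{Y}{85} = Y \left(- \frac{1}{112}\right) + Y \frac{1}{85} = - \frac{Y}{112} + \frac{Y}{85} = \frac{27 Y}{9520}$)
$H + n{\left(-46 \right)} = 25534 + \frac{27}{9520} \left(-46\right) = 25534 - \frac{621}{4760} = \frac{121541219}{4760}$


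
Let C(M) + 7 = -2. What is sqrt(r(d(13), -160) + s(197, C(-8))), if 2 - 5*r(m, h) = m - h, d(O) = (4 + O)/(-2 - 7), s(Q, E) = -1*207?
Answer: 4*I*sqrt(134)/3 ≈ 15.434*I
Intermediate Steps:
C(M) = -9 (C(M) = -7 - 2 = -9)
s(Q, E) = -207
d(O) = -4/9 - O/9 (d(O) = (4 + O)/(-9) = (4 + O)*(-1/9) = -4/9 - O/9)
r(m, h) = 2/5 - m/5 + h/5 (r(m, h) = 2/5 - (m - h)/5 = 2/5 + (-m/5 + h/5) = 2/5 - m/5 + h/5)
sqrt(r(d(13), -160) + s(197, C(-8))) = sqrt((2/5 - (-4/9 - 1/9*13)/5 + (1/5)*(-160)) - 207) = sqrt((2/5 - (-4/9 - 13/9)/5 - 32) - 207) = sqrt((2/5 - 1/5*(-17/9) - 32) - 207) = sqrt((2/5 + 17/45 - 32) - 207) = sqrt(-281/9 - 207) = sqrt(-2144/9) = 4*I*sqrt(134)/3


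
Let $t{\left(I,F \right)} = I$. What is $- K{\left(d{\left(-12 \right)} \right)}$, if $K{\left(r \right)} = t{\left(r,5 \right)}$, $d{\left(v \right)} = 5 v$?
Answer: $60$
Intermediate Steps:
$K{\left(r \right)} = r$
$- K{\left(d{\left(-12 \right)} \right)} = - 5 \left(-12\right) = \left(-1\right) \left(-60\right) = 60$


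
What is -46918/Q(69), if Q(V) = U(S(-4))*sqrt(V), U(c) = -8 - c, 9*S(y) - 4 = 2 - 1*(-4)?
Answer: 70377*sqrt(69)/943 ≈ 619.93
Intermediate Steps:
S(y) = 10/9 (S(y) = 4/9 + (2 - 1*(-4))/9 = 4/9 + (2 + 4)/9 = 4/9 + (1/9)*6 = 4/9 + 2/3 = 10/9)
Q(V) = -82*sqrt(V)/9 (Q(V) = (-8 - 1*10/9)*sqrt(V) = (-8 - 10/9)*sqrt(V) = -82*sqrt(V)/9)
-46918/Q(69) = -46918*(-3*sqrt(69)/1886) = -(-70377)*sqrt(69)/943 = 70377*sqrt(69)/943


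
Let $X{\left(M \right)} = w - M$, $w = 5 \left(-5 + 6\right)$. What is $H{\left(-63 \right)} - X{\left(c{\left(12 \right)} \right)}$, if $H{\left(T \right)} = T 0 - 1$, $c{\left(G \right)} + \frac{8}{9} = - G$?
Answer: $- \frac{170}{9} \approx -18.889$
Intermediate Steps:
$w = 5$ ($w = 5 \cdot 1 = 5$)
$c{\left(G \right)} = - \frac{8}{9} - G$
$X{\left(M \right)} = 5 - M$
$H{\left(T \right)} = -1$ ($H{\left(T \right)} = 0 - 1 = -1$)
$H{\left(-63 \right)} - X{\left(c{\left(12 \right)} \right)} = -1 - \left(5 - \left(- \frac{8}{9} - 12\right)\right) = -1 - \left(5 - - \frac{116}{9}\right) = -1 - \left(5 + \frac{116}{9}\right) = -1 - \frac{161}{9} = - \frac{170}{9}$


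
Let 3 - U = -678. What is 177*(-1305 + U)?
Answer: -110448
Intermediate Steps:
U = 681 (U = 3 - 1*(-678) = 3 + 678 = 681)
177*(-1305 + U) = 177*(-1305 + 681) = 177*(-624) = -110448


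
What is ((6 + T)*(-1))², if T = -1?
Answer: 25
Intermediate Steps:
((6 + T)*(-1))² = ((6 - 1)*(-1))² = (5*(-1))² = (-5)² = 25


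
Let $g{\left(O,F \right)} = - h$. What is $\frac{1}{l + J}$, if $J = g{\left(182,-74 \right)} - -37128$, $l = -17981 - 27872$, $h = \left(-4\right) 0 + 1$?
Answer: $- \frac{1}{8726} \approx -0.0001146$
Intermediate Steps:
$h = 1$ ($h = 0 + 1 = 1$)
$g{\left(O,F \right)} = -1$ ($g{\left(O,F \right)} = \left(-1\right) 1 = -1$)
$l = -45853$
$J = 37127$ ($J = -1 - -37128 = -1 + 37128 = 37127$)
$\frac{1}{l + J} = \frac{1}{-45853 + 37127} = \frac{1}{-8726} = - \frac{1}{8726}$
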